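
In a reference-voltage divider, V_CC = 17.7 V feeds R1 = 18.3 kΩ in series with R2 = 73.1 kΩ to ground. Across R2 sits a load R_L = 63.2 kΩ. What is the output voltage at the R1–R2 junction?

The load sits in parallel with R2, giving an effective lower resistance R2' = R2·R_L/(R2+R_L) = 33.90 kΩ.
Then V_out = V_CC · R2'/(R1 + R2') = 17.7 × 33.90/52.20 = 11.49 V.

V_out ≈ 11.5 V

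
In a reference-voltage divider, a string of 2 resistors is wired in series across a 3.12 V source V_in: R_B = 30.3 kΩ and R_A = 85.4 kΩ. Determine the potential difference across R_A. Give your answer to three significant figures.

Series total: ΣR = 30.3 + 85.4 = 115.7 kΩ.
By the voltage-divider rule, V = 3.12 × 85.40/115.7 = 2.303 V.

V ≈ 2.30 V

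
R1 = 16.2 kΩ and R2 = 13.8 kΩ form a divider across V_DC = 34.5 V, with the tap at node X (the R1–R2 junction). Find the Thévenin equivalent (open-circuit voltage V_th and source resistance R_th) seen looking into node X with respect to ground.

V_th is the unloaded tap voltage: V_DC · R2/(R1+R2) = 34.5 × 0.4600 = 15.87 V.
Zeroing V_DC shorts the top of R1 to ground, so R_th = R1 ‖ R2 = 7.452 kΩ.

V_th ≈ 15.9 V, R_th ≈ 7.45 kΩ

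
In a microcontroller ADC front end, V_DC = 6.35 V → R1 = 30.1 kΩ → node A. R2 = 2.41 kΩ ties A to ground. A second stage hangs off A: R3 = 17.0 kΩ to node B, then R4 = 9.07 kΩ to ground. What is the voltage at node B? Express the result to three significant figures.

Looking into the second stage from A: R3 + R4 = 26.07 kΩ appears in parallel with R2.
R2 ‖ (R3+R4) = 2.206 kΩ.
First divider: V_A = V_DC · 2.206/(30.1 + 2.206) = 0.4336 V.
Then the unloaded second divider: V_B = V_A × R4/(R3+R4) = 0.4336 × 0.3479 = 0.1509 V.

V_B ≈ 0.151 V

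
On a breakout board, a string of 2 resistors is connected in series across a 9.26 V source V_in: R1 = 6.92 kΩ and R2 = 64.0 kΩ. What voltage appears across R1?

Series total: ΣR = 6.92 + 64.0 = 70.92 kΩ.
Voltage divider: V = V_in · (6.920 / 70.92) = 9.26 × 0.09757 = 0.9035 V.

V ≈ 0.904 V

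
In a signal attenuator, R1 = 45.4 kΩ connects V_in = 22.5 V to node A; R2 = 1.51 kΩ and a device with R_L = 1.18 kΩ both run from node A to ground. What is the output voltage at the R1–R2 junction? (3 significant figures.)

V_out ≈ 0.324 V

The load sits in parallel with R2, giving an effective lower resistance R2' = R2·R_L/(R2+R_L) = 0.6624 kΩ.
Now apply the divider: V_out = 22.5 × 0.01438 = 0.3236 V.
(Unloaded it would be 0.724 V; the load pulls it down.)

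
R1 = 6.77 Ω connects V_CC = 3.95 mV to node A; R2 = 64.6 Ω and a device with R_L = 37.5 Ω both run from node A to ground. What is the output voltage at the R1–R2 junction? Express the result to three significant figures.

V_out ≈ 3.07 mV

R2 ‖ R_L = (64.6 × 37.5)/(64.6 + 37.5) = 23.73 Ω.
Then V_out = V_CC · R2'/(R1 + R2') = 3.95 × 23.73/30.50 = 3.073 mV.
(Unloaded it would be 3.58 mV; the load pulls it down.)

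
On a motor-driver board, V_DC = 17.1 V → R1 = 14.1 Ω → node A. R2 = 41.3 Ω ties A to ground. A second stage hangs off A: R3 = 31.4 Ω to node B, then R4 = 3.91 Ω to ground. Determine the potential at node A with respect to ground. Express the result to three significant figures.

V_A ≈ 9.82 V

Node A sees R2 in parallel with the series input of stage 2, R3 + R4 = 35.31 Ω.
R2 ‖ (R3+R4) = 19.04 Ω.
So V_A = 17.1 × 0.5745 = 9.823 V.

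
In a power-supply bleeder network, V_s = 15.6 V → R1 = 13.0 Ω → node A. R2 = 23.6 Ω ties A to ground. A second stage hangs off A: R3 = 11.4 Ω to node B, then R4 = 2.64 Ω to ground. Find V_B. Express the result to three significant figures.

The second stage (R3 + R4 = 14.04 Ω) loads node A in parallel with R2.
R2 ‖ (R3+R4) = 8.803 Ω.
So V_A = 15.6 × 0.4038 = 6.299 V.
Stage 2 is unloaded, so V_B = V_A · R4/(R3+R4) = 6.299 × 2.64/14.04 = 1.184 V.

V_B ≈ 1.18 V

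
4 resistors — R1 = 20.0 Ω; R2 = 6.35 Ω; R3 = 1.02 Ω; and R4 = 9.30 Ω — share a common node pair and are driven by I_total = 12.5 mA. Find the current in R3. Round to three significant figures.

ΣG = 1/20.0 + 1/6.35 + 1/1.02 + 1/9.30 = 1.295.
Current divider: I(R3) = I_total · G_k/ΣG = 12.5 × (0.9804/1.295) = 12.5 × 0.7568 = 9.460 mA.

I ≈ 9.46 mA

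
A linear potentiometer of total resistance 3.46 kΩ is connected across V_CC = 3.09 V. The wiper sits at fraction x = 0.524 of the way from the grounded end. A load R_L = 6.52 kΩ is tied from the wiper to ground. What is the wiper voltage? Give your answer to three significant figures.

V_out ≈ 1.43 V

Lower segment x·R_p = 1.813 kΩ; upper segment (1−x)·R_p = 1.647 kΩ.
(x·R_p) ‖ R_L = 1.419 kΩ.
V_out = 3.09 × 1.419/(1.647 + 1.419) = 1.430 V.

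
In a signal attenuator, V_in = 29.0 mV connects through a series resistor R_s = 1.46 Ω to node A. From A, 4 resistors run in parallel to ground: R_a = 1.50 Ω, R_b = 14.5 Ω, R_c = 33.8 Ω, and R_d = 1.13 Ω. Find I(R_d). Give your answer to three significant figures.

Parallel bank: R_p = 1/(1/1.50 + 1/14.5 + 1/33.8 + 1/1.13) = 0.6060 Ω.
Node voltage V_A = V_in · R_p/(R_s + R_p) = 29.0 × 0.2933 = 8.506 mV.
I(R_d) = V_A / R_d = 8.506/1.13 = 7.528 mA.

I ≈ 7.53 mA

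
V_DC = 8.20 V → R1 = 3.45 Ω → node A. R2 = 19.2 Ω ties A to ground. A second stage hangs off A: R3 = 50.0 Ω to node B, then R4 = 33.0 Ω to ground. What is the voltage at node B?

V_B ≈ 2.67 V

Node A sees R2 in parallel with the series input of stage 2, R3 + R4 = 83.00 Ω.
Effective lower resistance at A: R2 ‖ 83.00 = 15.59 Ω.
So V_A = 8.20 × 0.8188 = 6.714 V.
V_B = V_A × 0.3976 = 2.670 V.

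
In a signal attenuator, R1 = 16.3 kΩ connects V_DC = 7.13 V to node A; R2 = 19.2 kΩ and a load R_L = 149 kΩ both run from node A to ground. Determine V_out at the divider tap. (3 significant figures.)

V_out ≈ 3.64 V

The load sits in parallel with R2, giving an effective lower resistance R2' = R2·R_L/(R2+R_L) = 17.01 kΩ.
Now apply the divider: V_out = 7.13 × 0.5106 = 3.641 V.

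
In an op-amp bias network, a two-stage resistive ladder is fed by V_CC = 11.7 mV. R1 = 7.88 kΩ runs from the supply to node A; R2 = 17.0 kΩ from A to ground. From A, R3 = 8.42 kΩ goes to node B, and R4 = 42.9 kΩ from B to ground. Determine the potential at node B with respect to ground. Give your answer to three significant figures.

Node A sees R2 in parallel with the series input of stage 2, R3 + R4 = 51.32 kΩ.
R2 ‖ (R3+R4) = 12.77 kΩ.
V_A = 11.7 × 12.77/(7.88 + 12.77) = 7.235 mV.
Then the unloaded second divider: V_B = V_A × R4/(R3+R4) = 7.235 × 0.8359 = 6.048 mV.

V_B ≈ 6.05 mV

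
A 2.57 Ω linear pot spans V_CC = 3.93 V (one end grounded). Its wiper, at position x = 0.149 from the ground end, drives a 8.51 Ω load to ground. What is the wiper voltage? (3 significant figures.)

V_out ≈ 0.564 V

Split the track: R_lower = x·R_p = 0.3829 Ω, R_upper = (1−x)·R_p = 2.187 Ω.
R_L loads the lower segment: effective lower R = 0.3664 Ω.
Loaded-divider output: V_out = 3.93 × 0.1435 = 0.5640 V.
(Unloaded: V_out = x·V_CC = 0.586 V.)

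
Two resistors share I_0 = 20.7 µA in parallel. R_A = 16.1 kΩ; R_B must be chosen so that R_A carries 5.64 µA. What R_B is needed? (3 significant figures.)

The fraction through R_A equals R_B/(R_A+R_B).
With f = 0.2725, R_B = R_A · f/(1−f) = 16.1 × 0.3745 = 6.029 kΩ.

R_B ≈ 6.03 kΩ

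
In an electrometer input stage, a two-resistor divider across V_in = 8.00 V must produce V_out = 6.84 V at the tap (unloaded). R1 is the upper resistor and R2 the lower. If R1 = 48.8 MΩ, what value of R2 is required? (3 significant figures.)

R2 ≈ 288 MΩ

V_out/V_in = R2/(R1+R2) = 0.8550.
Rearranging, R2 = R1·k/(1−k) = 48.8 × 5.897 = 287.8 MΩ.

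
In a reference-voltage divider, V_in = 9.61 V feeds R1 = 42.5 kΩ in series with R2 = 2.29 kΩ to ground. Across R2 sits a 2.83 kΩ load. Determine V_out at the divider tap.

V_out ≈ 0.278 V

The load sits in parallel with R2, giving an effective lower resistance R2' = R2·R_L/(R2+R_L) = 1.266 kΩ.
Now apply the divider: V_out = 9.61 × 0.02892 = 0.2779 V.
(Unloaded it would be 0.491 V; the load pulls it down.)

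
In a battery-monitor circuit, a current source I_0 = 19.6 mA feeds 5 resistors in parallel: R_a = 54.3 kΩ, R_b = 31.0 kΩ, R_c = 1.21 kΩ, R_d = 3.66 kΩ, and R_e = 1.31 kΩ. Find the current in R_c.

Conductances: ΣG = 1/54.3 + 1/31.0 + 1/1.21 + 1/3.66 + 1/1.31 = 1.914 (1/kΩ).
By the current-divider rule, I = I_0 · G_k/ΣG = 19.6 × 0.4319 = 8.464 mA.

I ≈ 8.46 mA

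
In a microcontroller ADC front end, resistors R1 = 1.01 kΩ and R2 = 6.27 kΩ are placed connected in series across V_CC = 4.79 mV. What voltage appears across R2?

V ≈ 4.13 mV

Series total: ΣR = 1.01 + 6.27 = 7.280 kΩ.
By the voltage-divider rule, V = 4.79 × 6.270/7.280 = 4.125 mV.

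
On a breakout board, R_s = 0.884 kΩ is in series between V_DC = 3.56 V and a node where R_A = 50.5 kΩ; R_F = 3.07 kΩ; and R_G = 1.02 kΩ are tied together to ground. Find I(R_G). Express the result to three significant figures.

Equivalent of the parallel group: R_p = 0.7542 kΩ.
Node voltage V_A = V_DC · R_p/(R_s + R_p) = 3.56 × 0.4604 = 1.639 V.
Branch current I = V_A/R_G = 1.639/1.02 = 1.607 mA.

I ≈ 1.61 mA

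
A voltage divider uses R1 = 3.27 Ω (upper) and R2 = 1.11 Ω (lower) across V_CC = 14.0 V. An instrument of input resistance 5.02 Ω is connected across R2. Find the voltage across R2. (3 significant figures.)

V_out ≈ 3.05 V

First combine the lower leg with the load: R2 ‖ R_L = 0.9090 Ω.
Voltage divider with the loaded lower leg: V_out = 14.0 × 0.9090/(3.27 + 0.9090) = 14.0 × 0.2175 = 3.045 V.
(Unloaded it would be 3.55 V; the load pulls it down.)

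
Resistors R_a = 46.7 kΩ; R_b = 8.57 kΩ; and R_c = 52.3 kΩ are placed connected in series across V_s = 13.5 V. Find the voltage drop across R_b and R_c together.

V ≈ 7.64 V

Series total: ΣR = 46.7 + 8.57 + 52.3 = 107.6 kΩ.
R_{R_b..R_c} = 8.57 + 52.3 = 60.87 kΩ.
By the voltage-divider rule, V = 13.5 × 60.87/107.6 = 7.639 V.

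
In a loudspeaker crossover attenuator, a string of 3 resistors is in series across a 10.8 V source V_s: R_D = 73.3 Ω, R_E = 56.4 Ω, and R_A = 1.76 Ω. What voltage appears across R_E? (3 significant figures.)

V ≈ 4.63 V

Series total: ΣR = 73.3 + 56.4 + 1.76 = 131.5 Ω.
Voltage divider: V = V_s · (56.40 / 131.5) = 10.8 × 0.4290 = 4.634 V.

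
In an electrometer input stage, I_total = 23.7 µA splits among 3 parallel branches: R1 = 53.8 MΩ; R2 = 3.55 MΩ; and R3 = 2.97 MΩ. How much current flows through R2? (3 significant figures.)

I ≈ 10.5 µA

Total conductance ΣG = 1/53.8 + 1/3.55 + 1/2.97 = 0.6370 (units of 1/MΩ).
R2 takes the fraction G_k/ΣG = 0.2817/0.6370 = 0.4422, so I = 23.7 × 0.4422 = 10.48 µA.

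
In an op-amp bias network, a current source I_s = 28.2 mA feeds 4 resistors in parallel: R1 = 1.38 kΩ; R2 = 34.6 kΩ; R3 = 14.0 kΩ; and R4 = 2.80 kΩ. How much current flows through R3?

I ≈ 1.70 mA

ΣG = 1/1.38 + 1/34.6 + 1/14.0 + 1/2.80 = 1.182.
By the current-divider rule, I = I_s · G_k/ΣG = 28.2 × 0.06042 = 1.704 mA.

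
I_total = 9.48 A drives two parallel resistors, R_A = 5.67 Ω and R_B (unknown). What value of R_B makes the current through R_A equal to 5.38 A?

R_B ≈ 7.44 Ω

Two-branch current divider: I_A = I_total · R_B/(R_A + R_B).
5.38/9.48 = R_B/(R_A + R_B) → R_B = R_A · (0.5675)/(1 − 0.5675) = 5.67 × 1.312 = 7.440 Ω.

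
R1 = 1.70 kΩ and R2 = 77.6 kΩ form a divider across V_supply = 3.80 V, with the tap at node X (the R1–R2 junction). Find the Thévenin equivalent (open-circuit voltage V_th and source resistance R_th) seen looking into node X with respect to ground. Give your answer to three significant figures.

With X open, the divider is unloaded: V_th = 3.80 × 77.6/79.30 = 3.719 V.
Looking into X with the source shorted: R_th = R1·R2/(R1+R2) = 1.700 × 77.6/79.30 = 1.664 kΩ.

V_th ≈ 3.72 V, R_th ≈ 1.66 kΩ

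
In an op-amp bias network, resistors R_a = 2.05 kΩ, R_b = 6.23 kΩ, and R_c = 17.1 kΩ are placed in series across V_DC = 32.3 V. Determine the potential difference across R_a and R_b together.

Total series resistance ΣR = 2.05 + 6.23 + 17.1 = 25.38 kΩ.
R_{R_a..R_b} = 2.05 + 6.23 = 8.280 kΩ.
V = V_DC · R/ΣR = 32.3 × 0.3262 = 10.54 V.

V ≈ 10.5 V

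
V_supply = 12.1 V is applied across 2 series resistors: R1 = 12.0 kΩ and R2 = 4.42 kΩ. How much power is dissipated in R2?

P ≈ 2.40 mW

The common current is I = 12.1/16.42 = 0.7369 mA.
V(R2) = I·R = 3.257 V; P = V·I = 3.257 × 0.7369 = 2.400 mW.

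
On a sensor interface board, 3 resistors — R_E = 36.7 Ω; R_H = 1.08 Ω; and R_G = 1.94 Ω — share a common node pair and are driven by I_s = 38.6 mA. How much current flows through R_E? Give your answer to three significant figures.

Total conductance ΣG = 1/36.7 + 1/1.08 + 1/1.94 = 1.469 (units of 1/Ω).
By the current-divider rule, I = I_s · G_k/ΣG = 38.6 × 0.01855 = 0.7162 mA.

I ≈ 0.716 mA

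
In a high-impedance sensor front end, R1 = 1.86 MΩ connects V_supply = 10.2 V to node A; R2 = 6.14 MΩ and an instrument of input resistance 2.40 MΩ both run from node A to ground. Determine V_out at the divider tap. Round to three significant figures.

R2 ‖ R_L = (6.14 × 2.40)/(6.14 + 2.40) = 1.726 MΩ.
Now apply the divider: V_out = 10.2 × 0.4812 = 4.909 V.

V_out ≈ 4.91 V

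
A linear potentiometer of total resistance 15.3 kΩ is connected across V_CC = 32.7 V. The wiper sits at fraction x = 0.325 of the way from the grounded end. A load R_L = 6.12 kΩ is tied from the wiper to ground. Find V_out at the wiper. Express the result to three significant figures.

V_out ≈ 6.86 V

Lower segment x·R_p = 4.973 kΩ; upper segment (1−x)·R_p = 10.33 kΩ.
(x·R_p) ‖ R_L = 2.743 kΩ.
V_out = 32.7 × 2.743/(10.33 + 2.743) = 6.863 V.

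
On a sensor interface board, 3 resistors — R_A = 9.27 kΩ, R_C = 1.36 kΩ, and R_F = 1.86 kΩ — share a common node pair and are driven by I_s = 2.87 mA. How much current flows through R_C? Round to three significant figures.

Total conductance ΣG = 1/9.27 + 1/1.36 + 1/1.86 = 1.381 (units of 1/kΩ).
R_C takes the fraction G_k/ΣG = 0.7353/1.381 = 0.5325, so I = 2.87 × 0.5325 = 1.528 mA.

I ≈ 1.53 mA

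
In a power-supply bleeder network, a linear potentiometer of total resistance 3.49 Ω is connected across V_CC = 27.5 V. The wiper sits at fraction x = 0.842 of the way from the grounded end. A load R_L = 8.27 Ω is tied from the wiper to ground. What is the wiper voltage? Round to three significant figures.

V_out ≈ 21.9 V

The pot divides into 0.5514 Ω above the wiper and 2.939 Ω below.
(x·R_p) ‖ R_L = 2.168 Ω.
Loaded-divider output: V_out = 27.5 × 0.7972 = 21.92 V.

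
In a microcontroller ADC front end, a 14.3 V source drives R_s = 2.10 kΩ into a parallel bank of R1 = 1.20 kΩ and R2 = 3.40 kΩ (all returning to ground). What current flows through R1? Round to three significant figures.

I ≈ 3.54 mA

Equivalent of the parallel group: R_p = 0.8870 kΩ.
V_A by voltage divider: V_A = 14.3 × 0.8870/(2.10 + 0.8870) = 4.246 V.
Branch current I = V_A/R1 = 4.246/1.20 = 3.539 mA.
(Check via current divider: I_total = 4.787 mA; share G_k/ΣG = 0.7391 → same result.)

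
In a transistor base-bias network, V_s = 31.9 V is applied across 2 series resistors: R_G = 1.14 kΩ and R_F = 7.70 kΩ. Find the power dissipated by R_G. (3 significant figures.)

P ≈ 14.8 mW

Series current I = V_s/ΣR = 31.9/8.840 = 3.609 mA.
P = I²R = 13.02 × 1.14 = 14.85 mW.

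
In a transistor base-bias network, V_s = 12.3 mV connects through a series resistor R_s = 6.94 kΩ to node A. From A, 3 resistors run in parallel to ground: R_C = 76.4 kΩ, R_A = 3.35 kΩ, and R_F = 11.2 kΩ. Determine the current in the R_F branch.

Combine the parallel branches: R_p = (1/76.4 + 1/3.35 + 1/11.2)⁻¹ = 2.494 kΩ.
V_A = 12.3 × 2.494/9.434 = 3.252 mV.
I(R_F) = V_A / R_F = 3.252/11.2 = 0.2904 µA.

I ≈ 0.290 µA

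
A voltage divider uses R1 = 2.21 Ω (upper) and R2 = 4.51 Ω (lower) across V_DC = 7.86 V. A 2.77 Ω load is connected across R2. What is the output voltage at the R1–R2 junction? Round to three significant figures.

V_out ≈ 3.44 V

R2 ‖ R_L = (4.51 × 2.77)/(4.51 + 2.77) = 1.716 Ω.
Then V_out = V_DC · R2'/(R1 + R2') = 7.86 × 1.716/3.926 = 3.436 V.
(Unloaded it would be 5.28 V; the load pulls it down.)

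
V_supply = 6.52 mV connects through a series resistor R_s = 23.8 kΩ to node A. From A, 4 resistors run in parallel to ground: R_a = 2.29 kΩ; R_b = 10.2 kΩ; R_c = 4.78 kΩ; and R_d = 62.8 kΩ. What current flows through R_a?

Parallel bank: R_p = 1/(1/2.29 + 1/10.2 + 1/4.78 + 1/62.8) = 1.316 kΩ.
V_A = 6.52 × 1.316/25.12 = 0.3416 mV.
I(R_a) = V_A / R_a = 0.3416/2.29 = 0.1492 µA.
(Check via current divider: I_total = 0.2596 µA; share G_k/ΣG = 0.5747 → same result.)

I ≈ 0.149 µA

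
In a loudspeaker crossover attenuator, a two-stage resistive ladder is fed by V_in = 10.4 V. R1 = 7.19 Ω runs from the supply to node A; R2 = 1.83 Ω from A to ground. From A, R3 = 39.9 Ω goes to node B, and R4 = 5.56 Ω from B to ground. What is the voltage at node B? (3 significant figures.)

V_B ≈ 0.250 V

The second stage (R3 + R4 = 45.46 Ω) loads node A in parallel with R2.
Effective lower resistance at A: R2 ‖ 45.46 = 1.759 Ω.
V_A = 10.4 × 1.759/(7.19 + 1.759) = 2.044 V.
V_B = V_A × 0.1223 = 0.2500 V.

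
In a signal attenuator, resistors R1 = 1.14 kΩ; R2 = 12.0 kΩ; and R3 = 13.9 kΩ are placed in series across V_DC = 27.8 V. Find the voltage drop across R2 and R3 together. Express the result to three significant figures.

V ≈ 26.6 V

Total series resistance ΣR = 1.14 + 12.0 + 13.9 = 27.04 kΩ.
R_{R2..R3} = 12.0 + 13.9 = 25.90 kΩ.
V = V_DC · R/ΣR = 27.8 × 0.9578 = 26.63 V.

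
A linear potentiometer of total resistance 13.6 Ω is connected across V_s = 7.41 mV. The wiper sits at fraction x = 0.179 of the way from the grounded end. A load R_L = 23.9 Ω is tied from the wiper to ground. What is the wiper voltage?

The pot divides into 11.17 Ω above the wiper and 2.434 Ω below.
R_L loads the lower segment: effective lower R = 2.209 Ω.
Then V_out = V_s · 2.209/(11.17 + 2.209) = 1.224 mV.
(Unloaded: V_out = x·V_s = 1.33 mV.)

V_out ≈ 1.22 mV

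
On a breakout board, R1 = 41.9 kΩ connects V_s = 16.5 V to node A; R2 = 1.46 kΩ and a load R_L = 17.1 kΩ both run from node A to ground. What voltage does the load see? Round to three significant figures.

The load sits in parallel with R2, giving an effective lower resistance R2' = R2·R_L/(R2+R_L) = 1.345 kΩ.
Then V_out = V_s · R2'/(R1 + R2') = 16.5 × 1.345/43.25 = 0.5132 V.

V_out ≈ 0.513 V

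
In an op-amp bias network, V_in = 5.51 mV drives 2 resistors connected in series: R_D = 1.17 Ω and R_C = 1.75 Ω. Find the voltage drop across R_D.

Total series resistance ΣR = 1.17 + 1.75 = 2.920 Ω.
By the voltage-divider rule, V = 5.51 × 1.170/2.920 = 2.208 mV.

V ≈ 2.21 mV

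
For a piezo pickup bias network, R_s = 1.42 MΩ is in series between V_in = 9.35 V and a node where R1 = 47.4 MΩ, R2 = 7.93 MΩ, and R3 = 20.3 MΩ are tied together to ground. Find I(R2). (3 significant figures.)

I ≈ 0.922 µA

Combine the parallel branches: R_p = (1/47.4 + 1/7.93 + 1/20.3)⁻¹ = 5.090 MΩ.
Node voltage V_A = V_in · R_p/(R_s + R_p) = 9.35 × 0.7819 = 7.311 V.
Branch current I = V_A/R2 = 7.311/7.93 = 0.9219 µA.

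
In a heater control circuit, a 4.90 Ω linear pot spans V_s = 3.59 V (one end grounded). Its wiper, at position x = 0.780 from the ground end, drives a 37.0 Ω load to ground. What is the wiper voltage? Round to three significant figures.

Lower segment x·R_p = 3.822 Ω; upper segment (1−x)·R_p = 1.078 Ω.
(x·R_p) ‖ R_L = 3.464 Ω.
V_out = 3.59 × 3.464/(1.078 + 3.464) = 2.738 V.
(Unloaded: V_out = x·V_s = 2.80 V.)

V_out ≈ 2.74 V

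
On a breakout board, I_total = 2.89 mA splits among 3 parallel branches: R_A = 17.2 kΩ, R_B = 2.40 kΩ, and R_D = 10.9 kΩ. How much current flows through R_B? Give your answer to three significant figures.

Conductances: ΣG = 1/17.2 + 1/2.40 + 1/10.9 = 0.5665 (1/kΩ).
Current divider: I(R_B) = I_total · G_k/ΣG = 2.89 × (0.4167/0.5665) = 2.89 × 0.7354 = 2.125 mA.

I ≈ 2.13 mA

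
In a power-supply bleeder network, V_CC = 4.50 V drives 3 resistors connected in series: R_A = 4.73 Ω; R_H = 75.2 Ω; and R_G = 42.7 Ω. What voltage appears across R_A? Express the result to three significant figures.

V ≈ 0.174 V

Total series resistance ΣR = 4.73 + 75.2 + 42.7 = 122.6 Ω.
By the voltage-divider rule, V = 4.50 × 4.730/122.6 = 0.1736 V.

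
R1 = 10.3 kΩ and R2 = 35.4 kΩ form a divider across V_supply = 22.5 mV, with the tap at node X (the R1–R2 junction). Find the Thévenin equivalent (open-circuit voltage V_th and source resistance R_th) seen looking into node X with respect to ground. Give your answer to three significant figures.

Open-circuit (no load on X): V_th = V_supply · R2/(R1 + R2) = 22.5 × 35.4/(10.30 + 35.4) = 17.43 mV.
Looking into X with the source shorted: R_th = R1·R2/(R1+R2) = 10.30 × 35.4/45.70 = 7.979 kΩ.

V_th ≈ 17.4 mV, R_th ≈ 7.98 kΩ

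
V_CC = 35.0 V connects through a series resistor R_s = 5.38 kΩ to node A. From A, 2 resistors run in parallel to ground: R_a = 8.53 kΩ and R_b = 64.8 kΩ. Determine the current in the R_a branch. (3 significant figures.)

Equivalent of the parallel group: R_p = 7.538 kΩ.
V_A = 35.0 × 7.538/12.92 = 20.42 V.
Branch current I = V_A/R_a = 20.42/8.53 = 2.394 mA.
(Equivalently: I_total = 2.709 mA, then current-divider fraction G_k/ΣG = 0.8837.)

I ≈ 2.39 mA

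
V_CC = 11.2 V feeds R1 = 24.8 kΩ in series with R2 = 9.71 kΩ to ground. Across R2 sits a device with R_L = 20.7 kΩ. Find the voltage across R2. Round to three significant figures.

The load sits in parallel with R2, giving an effective lower resistance R2' = R2·R_L/(R2+R_L) = 6.610 kΩ.
Voltage divider with the loaded lower leg: V_out = 11.2 × 6.610/(24.8 + 6.610) = 11.2 × 0.2104 = 2.357 V.

V_out ≈ 2.36 V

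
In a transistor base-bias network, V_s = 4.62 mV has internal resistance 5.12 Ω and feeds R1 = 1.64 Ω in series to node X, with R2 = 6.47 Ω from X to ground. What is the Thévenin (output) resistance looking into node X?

R_th ≈ 3.31 Ω

R1' = 5.12 + 1.64 = 6.760 Ω (source resistance + R1).
Zeroing V_s shorts the top of R1' to ground, so R_th = R1' ‖ R2 = 3.306 Ω.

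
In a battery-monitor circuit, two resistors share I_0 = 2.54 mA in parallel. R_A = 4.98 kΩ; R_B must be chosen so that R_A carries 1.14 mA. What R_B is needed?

Two-branch current divider: I_A = I_0 · R_B/(R_A + R_B).
1.14/2.54 = R_B/(R_A + R_B) → R_B = R_A · (0.4488)/(1 − 0.4488) = 4.98 × 0.8143 = 4.055 kΩ.

R_B ≈ 4.06 kΩ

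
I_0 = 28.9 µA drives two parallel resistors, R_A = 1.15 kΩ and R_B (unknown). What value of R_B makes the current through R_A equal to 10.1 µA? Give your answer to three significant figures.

Two-branch current divider: I_A = I_0 · R_B/(R_A + R_B).
10.1/28.9 = R_B/(R_A + R_B) → R_B = R_A · (0.3495)/(1 − 0.3495) = 1.15 × 0.5372 = 0.6178 kΩ.

R_B ≈ 0.618 kΩ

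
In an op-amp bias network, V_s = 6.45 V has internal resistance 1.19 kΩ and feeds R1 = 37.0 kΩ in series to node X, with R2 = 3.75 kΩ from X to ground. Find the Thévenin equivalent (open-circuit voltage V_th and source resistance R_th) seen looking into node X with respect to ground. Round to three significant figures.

R1' = 1.19 + 37.0 = 38.19 kΩ (source resistance + R1).
Open-circuit (no load on X): V_th = V_s · R2/(R1' + R2) = 6.45 × 3.75/(38.19 + 3.75) = 0.5767 V.
Looking into X with the source shorted: R_th = R1'·R2/(R1'+R2) = 38.19 × 3.75/41.94 = 3.415 kΩ.

V_th ≈ 0.577 V, R_th ≈ 3.41 kΩ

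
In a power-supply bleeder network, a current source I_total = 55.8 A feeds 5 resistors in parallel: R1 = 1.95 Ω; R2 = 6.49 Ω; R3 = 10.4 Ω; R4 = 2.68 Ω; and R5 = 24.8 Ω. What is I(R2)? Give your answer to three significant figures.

I ≈ 7.31 A

ΣG = 1/1.95 + 1/6.49 + 1/10.4 + 1/2.68 + 1/24.8 = 1.177.
R2 takes the fraction G_k/ΣG = 0.1541/1.177 = 0.1310, so I = 55.8 × 0.1310 = 7.308 A.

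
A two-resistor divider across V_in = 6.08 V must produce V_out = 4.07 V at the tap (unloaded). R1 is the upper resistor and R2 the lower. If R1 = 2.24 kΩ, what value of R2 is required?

R2 ≈ 4.54 kΩ

V_out/V_in = R2/(R1+R2) = 0.6694.
Rearranging, R2 = R1·k/(1−k) = 2.24 × 2.025 = 4.536 kΩ.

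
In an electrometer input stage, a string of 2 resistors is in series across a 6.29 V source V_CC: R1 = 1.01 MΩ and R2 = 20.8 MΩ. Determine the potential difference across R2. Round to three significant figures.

ΣR = 1.01 + 20.8 = 21.81 MΩ.
Voltage divider: V = V_CC · (20.80 / 21.81) = 6.29 × 0.9537 = 5.999 V.

V ≈ 6.00 V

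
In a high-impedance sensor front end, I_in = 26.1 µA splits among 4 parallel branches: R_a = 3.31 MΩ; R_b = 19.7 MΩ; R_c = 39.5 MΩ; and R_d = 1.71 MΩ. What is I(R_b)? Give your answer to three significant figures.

I ≈ 1.38 µA

Conductances: ΣG = 1/3.31 + 1/19.7 + 1/39.5 + 1/1.71 = 0.9630 (1/MΩ).
R_b takes the fraction G_k/ΣG = 0.05076/0.9630 = 0.05271, so I = 26.1 × 0.05271 = 1.376 µA.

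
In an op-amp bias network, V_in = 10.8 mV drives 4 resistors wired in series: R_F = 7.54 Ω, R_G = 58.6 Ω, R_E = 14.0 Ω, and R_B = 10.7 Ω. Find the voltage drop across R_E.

Series total: ΣR = 7.54 + 58.6 + 14.0 + 10.7 = 90.84 Ω.
Voltage divider: V = V_in · (14.00 / 90.84) = 10.8 × 0.1541 = 1.664 mV.

V ≈ 1.66 mV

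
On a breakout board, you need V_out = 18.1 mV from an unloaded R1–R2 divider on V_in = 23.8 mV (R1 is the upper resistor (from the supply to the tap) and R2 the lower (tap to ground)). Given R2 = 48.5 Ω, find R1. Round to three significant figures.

R1 ≈ 15.3 Ω

V_out/V_in = R2/(R1+R2) = 0.7605.
R1 = R2·(1/k − 1) = 48.5 × 0.3149 = 15.27 Ω.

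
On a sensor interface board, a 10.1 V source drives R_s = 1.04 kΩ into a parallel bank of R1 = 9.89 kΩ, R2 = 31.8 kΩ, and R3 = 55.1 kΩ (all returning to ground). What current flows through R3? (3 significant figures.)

Equivalent of the parallel group: R_p = 6.635 kΩ.
V_A = 10.1 × 6.635/7.675 = 8.731 V.
I(R3) = V_A / R3 = 8.731/55.1 = 0.1585 mA.

I ≈ 0.158 mA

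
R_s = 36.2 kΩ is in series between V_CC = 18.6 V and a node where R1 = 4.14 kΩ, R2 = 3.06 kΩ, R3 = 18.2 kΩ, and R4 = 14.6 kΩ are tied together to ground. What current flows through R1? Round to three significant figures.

I ≈ 0.173 mA

Equivalent of the parallel group: R_p = 1.446 kΩ.
V_A = 18.6 × 1.446/37.65 = 0.7142 V.
Branch current I = V_A/R1 = 0.7142/4.14 = 0.1725 mA.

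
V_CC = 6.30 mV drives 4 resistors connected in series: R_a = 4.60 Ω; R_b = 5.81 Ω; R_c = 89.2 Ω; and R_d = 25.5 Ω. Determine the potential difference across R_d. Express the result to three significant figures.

V ≈ 1.28 mV

Series total: ΣR = 4.60 + 5.81 + 89.2 + 25.5 = 125.1 Ω.
V = V_CC · R/ΣR = 6.30 × 0.2038 = 1.284 mV.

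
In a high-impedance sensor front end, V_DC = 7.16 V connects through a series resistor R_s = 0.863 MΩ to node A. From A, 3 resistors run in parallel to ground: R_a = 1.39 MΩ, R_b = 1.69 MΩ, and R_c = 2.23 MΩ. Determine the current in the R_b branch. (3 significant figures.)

I ≈ 1.68 µA

Combine the parallel branches: R_p = (1/1.39 + 1/1.69 + 1/2.23)⁻¹ = 0.5683 MΩ.
Node voltage V_A = V_DC · R_p/(R_s + R_p) = 7.16 × 0.3971 = 2.843 V.
Branch current I = V_A/R_b = 2.843/1.69 = 1.682 µA.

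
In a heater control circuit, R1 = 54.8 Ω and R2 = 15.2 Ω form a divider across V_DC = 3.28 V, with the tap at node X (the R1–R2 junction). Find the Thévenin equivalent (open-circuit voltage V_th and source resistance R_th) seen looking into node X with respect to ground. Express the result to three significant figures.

Open-circuit (no load on X): V_th = V_DC · R2/(R1 + R2) = 3.28 × 15.2/(54.80 + 15.2) = 0.7122 V.
Looking into X with the source shorted: R_th = R1·R2/(R1+R2) = 54.80 × 15.2/70.00 = 11.90 Ω.

V_th ≈ 0.712 V, R_th ≈ 11.9 Ω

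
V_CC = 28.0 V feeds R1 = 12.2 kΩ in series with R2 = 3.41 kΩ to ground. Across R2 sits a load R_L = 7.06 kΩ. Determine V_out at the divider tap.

R2 ‖ R_L = (3.41 × 7.06)/(3.41 + 7.06) = 2.299 kΩ.
Now apply the divider: V_out = 28.0 × 0.1586 = 4.440 V.

V_out ≈ 4.44 V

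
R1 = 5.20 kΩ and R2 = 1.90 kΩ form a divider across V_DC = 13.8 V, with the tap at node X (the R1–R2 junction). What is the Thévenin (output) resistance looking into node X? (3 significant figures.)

R_th ≈ 1.39 kΩ

Zeroing V_DC shorts the top of R1 to ground, so R_th = R1 ‖ R2 = 1.392 kΩ.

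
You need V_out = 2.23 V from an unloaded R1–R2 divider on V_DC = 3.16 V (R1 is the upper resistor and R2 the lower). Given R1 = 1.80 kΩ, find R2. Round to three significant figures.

V_out/V_DC = R2/(R1+R2) = 0.7057.
Rearranging, R2 = R1·k/(1−k) = 1.80 × 2.398 = 4.316 kΩ.

R2 ≈ 4.32 kΩ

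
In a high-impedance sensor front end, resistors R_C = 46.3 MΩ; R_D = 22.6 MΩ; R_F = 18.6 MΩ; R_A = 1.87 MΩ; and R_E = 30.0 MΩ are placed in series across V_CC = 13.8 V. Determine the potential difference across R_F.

V ≈ 2.15 V

Total series resistance ΣR = 46.3 + 22.6 + 18.6 + 1.87 + 30.0 = 119.4 MΩ.
By the voltage-divider rule, V = 13.8 × 18.60/119.4 = 2.150 V.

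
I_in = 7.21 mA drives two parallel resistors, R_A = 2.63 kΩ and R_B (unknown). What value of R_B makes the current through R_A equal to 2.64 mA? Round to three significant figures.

Two-branch current divider: I_A = I_in · R_B/(R_A + R_B).
2.64/7.21 = R_B/(R_A + R_B) → R_B = R_A · (0.3662)/(1 − 0.3662) = 2.63 × 0.5777 = 1.519 kΩ.

R_B ≈ 1.52 kΩ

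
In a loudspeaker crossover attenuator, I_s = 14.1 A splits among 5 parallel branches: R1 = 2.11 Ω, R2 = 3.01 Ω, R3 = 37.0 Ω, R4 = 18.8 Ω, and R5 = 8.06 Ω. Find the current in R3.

Total conductance ΣG = 1/2.11 + 1/3.01 + 1/37.0 + 1/18.8 + 1/8.06 = 1.010 (units of 1/Ω).
Current divider: I(R3) = I_s · G_k/ΣG = 14.1 × (0.02703/1.010) = 14.1 × 0.02675 = 0.3771 A.

I ≈ 0.377 A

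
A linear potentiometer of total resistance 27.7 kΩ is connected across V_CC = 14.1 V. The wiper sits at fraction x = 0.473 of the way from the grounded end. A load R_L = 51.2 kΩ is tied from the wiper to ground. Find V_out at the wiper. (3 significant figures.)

Split the track: R_lower = x·R_p = 13.10 kΩ, R_upper = (1−x)·R_p = 14.60 kΩ.
R_L loads the lower segment: effective lower R = 10.43 kΩ.
V_out = 14.1 × 10.43/(14.60 + 10.43) = 5.877 V.

V_out ≈ 5.88 V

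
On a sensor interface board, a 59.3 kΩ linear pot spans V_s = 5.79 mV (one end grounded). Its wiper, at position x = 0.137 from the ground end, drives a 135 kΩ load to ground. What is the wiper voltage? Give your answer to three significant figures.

The pot divides into 51.18 kΩ above the wiper and 8.124 kΩ below.
R_L loads the lower segment: effective lower R = 7.663 kΩ.
Loaded-divider output: V_out = 5.79 × 0.1302 = 0.7541 mV.

V_out ≈ 0.754 mV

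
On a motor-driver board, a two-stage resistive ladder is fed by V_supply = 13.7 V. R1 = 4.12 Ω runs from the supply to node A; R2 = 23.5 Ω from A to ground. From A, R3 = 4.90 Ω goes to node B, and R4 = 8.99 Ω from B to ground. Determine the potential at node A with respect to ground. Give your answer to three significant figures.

Looking into the second stage from A: R3 + R4 = 13.89 Ω appears in parallel with R2.
Effective lower resistance at A: R2 ‖ 13.89 = 8.730 Ω.
So V_A = 13.7 × 0.6794 = 9.307 V.

V_A ≈ 9.31 V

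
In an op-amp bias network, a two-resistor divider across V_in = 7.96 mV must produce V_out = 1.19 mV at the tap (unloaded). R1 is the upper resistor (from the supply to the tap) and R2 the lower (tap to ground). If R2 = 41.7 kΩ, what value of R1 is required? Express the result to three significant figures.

Required fraction k = V_out/V_in = 0.1495.
R1 = R2·(1/k − 1) = 41.7 × 5.689 = 237.2 kΩ.

R1 ≈ 237 kΩ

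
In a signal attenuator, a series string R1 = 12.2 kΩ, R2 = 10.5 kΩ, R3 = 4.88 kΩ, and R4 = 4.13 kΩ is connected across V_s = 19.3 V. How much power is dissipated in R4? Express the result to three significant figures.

P ≈ 1.53 mW

Series current I = V_s/ΣR = 19.3/31.71 = 0.6086 mA.
P = I²R = 0.3704 × 4.13 = 1.530 mW.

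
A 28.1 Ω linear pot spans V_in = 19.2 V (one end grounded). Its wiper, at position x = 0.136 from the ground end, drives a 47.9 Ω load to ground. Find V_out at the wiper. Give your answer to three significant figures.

V_out ≈ 2.44 V

The pot divides into 24.28 Ω above the wiper and 3.822 Ω below.
(x·R_p) ‖ R_L = 3.539 Ω.
V_out = 19.2 × 3.539/(24.28 + 3.539) = 2.443 V.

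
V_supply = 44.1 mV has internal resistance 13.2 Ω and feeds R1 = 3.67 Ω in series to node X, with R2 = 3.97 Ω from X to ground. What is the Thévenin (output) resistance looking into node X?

R_th ≈ 3.21 Ω

R1' = 13.2 + 3.67 = 16.87 Ω (source resistance + R1).
Looking into X with the source shorted: R_th = R1'·R2/(R1'+R2) = 16.87 × 3.97/20.84 = 3.214 Ω.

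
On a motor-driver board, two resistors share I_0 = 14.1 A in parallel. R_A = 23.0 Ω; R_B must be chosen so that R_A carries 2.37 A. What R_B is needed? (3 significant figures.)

R_B ≈ 4.65 Ω

Two-branch current divider: I_A = I_0 · R_B/(R_A + R_B).
With f = 0.1681, R_B = R_A · f/(1−f) = 23.0 × 0.2020 = 4.647 Ω.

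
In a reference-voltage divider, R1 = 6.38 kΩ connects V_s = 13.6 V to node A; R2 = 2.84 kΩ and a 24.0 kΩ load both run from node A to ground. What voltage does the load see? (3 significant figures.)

V_out ≈ 3.87 V

First combine the lower leg with the load: R2 ‖ R_L = 2.539 kΩ.
Voltage divider with the loaded lower leg: V_out = 13.6 × 2.539/(6.38 + 2.539) = 13.6 × 0.2847 = 3.872 V.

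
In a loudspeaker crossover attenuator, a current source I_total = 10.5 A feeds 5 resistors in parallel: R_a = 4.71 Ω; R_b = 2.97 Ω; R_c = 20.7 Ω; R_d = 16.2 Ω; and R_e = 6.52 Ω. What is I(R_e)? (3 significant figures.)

Conductances: ΣG = 1/4.71 + 1/2.97 + 1/20.7 + 1/16.2 + 1/6.52 = 0.8124 (1/Ω).
R_e takes the fraction G_k/ΣG = 0.1534/0.8124 = 0.1888, so I = 10.5 × 0.1888 = 1.982 A.

I ≈ 1.98 A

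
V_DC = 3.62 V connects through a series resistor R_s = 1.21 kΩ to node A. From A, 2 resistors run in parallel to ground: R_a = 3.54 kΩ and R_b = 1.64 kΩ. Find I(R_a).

Parallel bank: R_p = 1/(1/3.54 + 1/1.64) = 1.121 kΩ.
Node voltage V_A = V_DC · R_p/(R_s + R_p) = 3.62 × 0.4809 = 1.741 V.
Branch current I = V_A/R_a = 1.741/3.54 = 0.4917 mA.
(Equivalently: I_total = 1.553 mA, then current-divider fraction G_k/ΣG = 0.3166.)

I ≈ 0.492 mA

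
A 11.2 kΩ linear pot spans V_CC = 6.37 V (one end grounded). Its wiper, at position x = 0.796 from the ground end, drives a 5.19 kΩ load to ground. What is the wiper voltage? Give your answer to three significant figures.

The pot divides into 2.285 kΩ above the wiper and 8.915 kΩ below.
(x·R_p) ‖ R_L = 3.280 kΩ.
V_out = 6.37 × 3.280/(2.285 + 3.280) = 3.755 V.

V_out ≈ 3.75 V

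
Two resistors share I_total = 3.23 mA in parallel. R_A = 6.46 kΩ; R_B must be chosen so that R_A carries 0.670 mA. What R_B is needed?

R_B ≈ 1.69 kΩ

The fraction through R_A equals R_B/(R_A+R_B).
0.670/3.23 = R_B/(R_A + R_B) → R_B = R_A · (0.2074)/(1 − 0.2074) = 6.46 × 0.2617 = 1.691 kΩ.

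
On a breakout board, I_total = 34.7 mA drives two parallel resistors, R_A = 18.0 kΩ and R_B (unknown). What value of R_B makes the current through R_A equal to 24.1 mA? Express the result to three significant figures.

The fraction through R_A equals R_B/(R_A+R_B).
24.1/34.7 = R_B/(R_A + R_B) → R_B = R_A · (0.6945)/(1 − 0.6945) = 18.0 × 2.274 = 40.92 kΩ.

R_B ≈ 40.9 kΩ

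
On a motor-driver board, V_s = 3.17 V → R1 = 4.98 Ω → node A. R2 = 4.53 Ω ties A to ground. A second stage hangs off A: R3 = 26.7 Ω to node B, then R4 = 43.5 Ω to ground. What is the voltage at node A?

V_A ≈ 1.46 V

Looking into the second stage from A: R3 + R4 = 70.20 Ω appears in parallel with R2.
R2 ‖ (R3+R4) = 4.255 Ω.
So V_A = 3.17 × 0.4608 = 1.461 V.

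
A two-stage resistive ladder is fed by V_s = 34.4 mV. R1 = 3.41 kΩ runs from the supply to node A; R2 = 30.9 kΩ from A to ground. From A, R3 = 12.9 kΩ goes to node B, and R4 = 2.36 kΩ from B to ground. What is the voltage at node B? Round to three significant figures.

V_B ≈ 3.99 mV

Node A sees R2 in parallel with the series input of stage 2, R3 + R4 = 15.26 kΩ.
Effective lower resistance at A: R2 ‖ 15.26 = 10.22 kΩ.
V_A = 34.4 × 10.22/(3.41 + 10.22) = 25.79 mV.
V_B = V_A × 0.1547 = 3.989 mV.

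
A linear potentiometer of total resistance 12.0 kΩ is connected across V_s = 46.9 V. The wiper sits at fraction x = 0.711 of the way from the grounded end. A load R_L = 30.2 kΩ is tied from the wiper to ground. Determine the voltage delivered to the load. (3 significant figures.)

Lower segment x·R_p = 8.532 kΩ; upper segment (1−x)·R_p = 3.468 kΩ.
(x·R_p) ‖ R_L = 6.653 kΩ.
Then V_out = V_s · 6.653/(3.468 + 6.653) = 30.83 V.

V_out ≈ 30.8 V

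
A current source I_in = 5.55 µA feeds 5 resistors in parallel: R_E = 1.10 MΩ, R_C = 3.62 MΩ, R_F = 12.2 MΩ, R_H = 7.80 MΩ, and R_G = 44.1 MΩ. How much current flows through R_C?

I ≈ 1.08 µA

Conductances: ΣG = 1/1.10 + 1/3.62 + 1/12.2 + 1/7.80 + 1/44.1 = 1.418 (1/MΩ).
By the current-divider rule, I = I_in · G_k/ΣG = 5.55 × 0.1948 = 1.081 µA.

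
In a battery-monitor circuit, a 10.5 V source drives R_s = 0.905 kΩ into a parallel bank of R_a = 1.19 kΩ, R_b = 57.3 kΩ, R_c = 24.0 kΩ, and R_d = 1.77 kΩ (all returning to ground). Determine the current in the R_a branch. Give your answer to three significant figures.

I ≈ 3.79 mA

Equivalent of the parallel group: R_p = 0.6829 kΩ.
V_A by voltage divider: V_A = 10.5 × 0.6829/(0.905 + 0.6829) = 4.516 V.
I(R_a) = V_A / R_a = 4.516/1.19 = 3.795 mA.
(Check via current divider: I_total = 6.613 mA; share G_k/ΣG = 0.5738 → same result.)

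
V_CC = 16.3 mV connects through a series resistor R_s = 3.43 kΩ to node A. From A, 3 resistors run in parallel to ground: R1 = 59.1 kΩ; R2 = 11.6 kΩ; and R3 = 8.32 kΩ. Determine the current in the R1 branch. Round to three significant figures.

I ≈ 0.156 µA

Equivalent of the parallel group: R_p = 4.478 kΩ.
V_A by voltage divider: V_A = 16.3 × 4.478/(3.43 + 4.478) = 9.230 mV.
I(R1) = V_A / R1 = 9.230/59.1 = 0.1562 µA.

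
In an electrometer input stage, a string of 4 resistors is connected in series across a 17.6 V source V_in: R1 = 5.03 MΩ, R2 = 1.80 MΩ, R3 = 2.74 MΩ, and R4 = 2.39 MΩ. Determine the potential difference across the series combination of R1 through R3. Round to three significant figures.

V ≈ 14.1 V

ΣR = 5.03 + 1.80 + 2.74 + 2.39 = 11.96 MΩ.
R_{R1..R3} = 5.03 + 1.80 + 2.74 = 9.570 MΩ.
By the voltage-divider rule, V = 17.6 × 9.570/11.96 = 14.08 V.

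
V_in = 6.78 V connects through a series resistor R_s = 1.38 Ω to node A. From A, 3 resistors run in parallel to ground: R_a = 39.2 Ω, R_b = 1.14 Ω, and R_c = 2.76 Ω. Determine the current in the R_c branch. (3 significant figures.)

Parallel bank: R_p = 1/(1/39.2 + 1/1.14 + 1/2.76) = 0.7905 Ω.
V_A = 6.78 × 0.7905/2.171 = 2.469 V.
Branch current I = V_A/R_c = 2.469/2.76 = 0.8947 A.

I ≈ 0.895 A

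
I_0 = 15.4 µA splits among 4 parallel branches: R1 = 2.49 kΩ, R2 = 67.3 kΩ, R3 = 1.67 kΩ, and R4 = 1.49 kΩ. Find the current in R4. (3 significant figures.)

ΣG = 1/2.49 + 1/67.3 + 1/1.67 + 1/1.49 = 1.686.
Current divider: I(R4) = I_0 · G_k/ΣG = 15.4 × (0.6711/1.686) = 15.4 × 0.3980 = 6.129 µA.

I ≈ 6.13 µA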